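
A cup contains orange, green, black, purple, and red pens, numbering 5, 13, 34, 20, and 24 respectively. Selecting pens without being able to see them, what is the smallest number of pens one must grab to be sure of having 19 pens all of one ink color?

73

In the worst case we take at most 18 of each ink color, but all 5 orange and all 13 green (fewer than 18), giving 5 + 13 + 18 + 18 + 18 = 72.
One more pen then forces some ink color to 19, so 72 + 1 = 73.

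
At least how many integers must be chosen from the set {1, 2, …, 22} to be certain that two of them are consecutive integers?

12

Partition {1, …, 22} into 11 pairs: {1,2}, {3,4}, …, {21,22}.
Choosing 11 integers — say the 11 even numbers 2, 4, …, 22 — takes one from each pair and avoids the property.
Choosing 12 forces two into the same pair by pigeonhole, and those are consecutive. So 12.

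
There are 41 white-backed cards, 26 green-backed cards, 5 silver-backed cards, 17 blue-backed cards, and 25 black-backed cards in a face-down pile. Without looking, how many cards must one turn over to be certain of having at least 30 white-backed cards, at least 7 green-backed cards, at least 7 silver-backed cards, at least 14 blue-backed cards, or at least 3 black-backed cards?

The worst case stops just short of every target: 29 white-backed, 6 green-backed, all 5 silver-backed, 13 blue-backed, 2 black-backed — 29 + 6 + 5 + 13 + 2 = 55 cards.
One more card must push some back color to its target, so 55 + 1 = 56.

56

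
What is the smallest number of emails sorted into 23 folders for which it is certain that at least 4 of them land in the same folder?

70

There are 23 folders acting as pigeonholes.
With 23 × 3 = 69 emails we could place exactly 3 in each, with no class reaching 4.
One more forces some class to hold 4, so 69 + 1 = 70.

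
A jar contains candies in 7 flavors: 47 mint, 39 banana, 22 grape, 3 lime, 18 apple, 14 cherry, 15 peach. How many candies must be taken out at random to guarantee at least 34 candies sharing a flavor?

139

Treat the 7 flavors as pigeonholes.
In the worst case we take at most 33 of each flavor, but all 22 grape, all 3 lime, all 18 apple, all 14 cherry, and all 15 peach (fewer than 33), giving 33 + 33 + 22 + 3 + 18 + 14 + 15 = 138.
One more candy then forces some flavor to 34, so 138 + 1 = 139.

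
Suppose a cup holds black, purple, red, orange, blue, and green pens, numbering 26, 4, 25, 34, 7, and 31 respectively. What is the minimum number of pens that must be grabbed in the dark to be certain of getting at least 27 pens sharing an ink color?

In the worst case we take at most 26 of each ink color, but all 4 purple, all 25 red, and all 7 blue (fewer than 26), giving 26 + 4 + 25 + 26 + 7 + 26 = 114.
One more pen then forces some ink color to 27, so 114 + 1 = 115.

115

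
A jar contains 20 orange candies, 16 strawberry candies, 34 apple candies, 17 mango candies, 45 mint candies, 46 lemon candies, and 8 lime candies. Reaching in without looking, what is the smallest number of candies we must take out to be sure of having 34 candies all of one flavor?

In the worst case we take at most 33 of each flavor, but all 20 orange, all 16 strawberry, all 17 mango, and all 8 lime (fewer than 33), giving 20 + 16 + 33 + 17 + 33 + 33 + 8 = 160.
One more candy then forces some flavor to 34, so 160 + 1 = 161.

161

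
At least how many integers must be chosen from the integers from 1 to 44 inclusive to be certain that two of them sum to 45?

23

Partition {1, …, 44} into 22 pairs: {1,44}, {2,43}, …, {22,23}.
Choosing 22 integers — say the integers 1 through 22 — takes one from each pair and avoids the property.
Choosing 23 forces two into the same pair by pigeonhole, and those sum to 45. So 23.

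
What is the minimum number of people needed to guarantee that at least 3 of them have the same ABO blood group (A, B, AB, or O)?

9

There are 4 ABO blood groups acting as pigeonholes.
With 4 × 2 = 8 people we could place exactly 2 in each, with no class reaching 3.
One more forces some class to hold 3, so 8 + 1 = 9.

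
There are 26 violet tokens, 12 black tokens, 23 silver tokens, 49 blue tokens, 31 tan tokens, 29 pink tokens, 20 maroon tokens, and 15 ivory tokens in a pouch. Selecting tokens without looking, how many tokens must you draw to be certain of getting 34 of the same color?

In the worst case we take at most 33 of each color, but all 26 violet, all 12 black, all 23 silver, all 31 tan, all 29 pink, all 20 maroon, and all 15 ivory (fewer than 33), giving 26 + 12 + 23 + 33 + 31 + 29 + 20 + 15 = 189.
One more token then forces some color to 34, so 189 + 1 = 190.

190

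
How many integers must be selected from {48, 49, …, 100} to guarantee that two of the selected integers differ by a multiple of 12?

Group the integers by remainder mod 12; there are 12 residue classes, each nonempty in this range.
Choosing one from each class (12 integers) avoids any shared remainder.
One more choice must repeat a class, so two differ by a multiple of 12. Hence 12 + 1 = 13.

13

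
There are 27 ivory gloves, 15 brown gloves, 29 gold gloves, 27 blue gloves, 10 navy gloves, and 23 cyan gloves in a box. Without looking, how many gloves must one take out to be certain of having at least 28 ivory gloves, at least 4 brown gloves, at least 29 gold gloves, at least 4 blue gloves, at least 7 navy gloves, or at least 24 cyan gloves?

Each of the 6 colors has its own threshold; avoid all of them simultaneously.
The worst case stops just short of every target: 27 ivory, 3 brown, 28 gold, 3 blue, 6 navy, 23 cyan — 27 + 3 + 28 + 3 + 6 + 23 = 90 gloves.
One more glove must push some color to its target, so 90 + 1 = 91.

91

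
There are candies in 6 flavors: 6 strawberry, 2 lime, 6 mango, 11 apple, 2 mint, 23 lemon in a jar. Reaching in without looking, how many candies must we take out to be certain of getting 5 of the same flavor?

21

Treat the 6 flavors as pigeonholes.
In the worst case we take at most 4 of each flavor, but all 2 lime and all 2 mint (fewer than 4), giving 4 + 2 + 4 + 4 + 2 + 4 = 20.
One more candy then forces some flavor to 5, so 20 + 1 = 21.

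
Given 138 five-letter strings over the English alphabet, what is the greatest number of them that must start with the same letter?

6

There are 26 possible first letters, which serve as the pigeonholes.
If each of the 26 possible first letters held at most 5, the total would be at most 26 × 5 = 130 < 138, a contradiction.
So at least one holds ⌈138/26⌉ = 6.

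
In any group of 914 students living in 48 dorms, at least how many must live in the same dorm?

If each of the 48 dorms held at most 19, the total would be at most 48 × 19 = 912 < 914, a contradiction.
So at least one holds ⌈914/48⌉ = 20.

20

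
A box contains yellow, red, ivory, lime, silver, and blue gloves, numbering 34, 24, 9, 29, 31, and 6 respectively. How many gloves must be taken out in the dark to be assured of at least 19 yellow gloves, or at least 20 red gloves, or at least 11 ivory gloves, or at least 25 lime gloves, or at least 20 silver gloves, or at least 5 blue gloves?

94

Each of the 6 colors has its own threshold; avoid all of them simultaneously.
The worst case stops just short of every target: 18 yellow, 19 red, all 9 ivory, 24 lime, 19 silver, 4 blue — 18 + 19 + 9 + 24 + 19 + 4 = 93 gloves.
One more glove must push some color to its target, so 93 + 1 = 94.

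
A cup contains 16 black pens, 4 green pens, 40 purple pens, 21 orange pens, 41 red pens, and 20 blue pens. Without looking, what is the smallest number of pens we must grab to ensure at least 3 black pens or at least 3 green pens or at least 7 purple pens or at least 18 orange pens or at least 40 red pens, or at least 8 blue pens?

74

The worst case stops just short of every target: 2 black, 2 green, 6 purple, 17 orange, 39 red, 7 blue — 2 + 2 + 6 + 17 + 39 + 7 = 73 pens.
One more pen must push some ink color to its target, so 73 + 1 = 74.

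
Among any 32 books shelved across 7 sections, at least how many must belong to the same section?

If each of the 7 sections held at most 4, the total would be at most 7 × 4 = 28 < 32, a contradiction.
So at least one holds ⌈32/7⌉ = 5.

5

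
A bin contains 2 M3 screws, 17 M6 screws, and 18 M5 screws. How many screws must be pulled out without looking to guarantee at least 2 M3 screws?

The worst case draws every non-M3 screw first: 17 + 18 = 35.
The next 2 draws are then forced to be M3, giving 35 + 2 = 37.

37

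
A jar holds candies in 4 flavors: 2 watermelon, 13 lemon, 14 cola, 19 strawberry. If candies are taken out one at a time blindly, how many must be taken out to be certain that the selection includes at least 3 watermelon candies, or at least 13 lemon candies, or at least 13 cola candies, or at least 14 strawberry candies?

The worst case stops just short of every target: 2 watermelon, 12 lemon, 12 cola, 13 strawberry — 2 + 12 + 12 + 13 = 39 candies.
One more candy must push some flavor to its target, so 39 + 1 = 40.

40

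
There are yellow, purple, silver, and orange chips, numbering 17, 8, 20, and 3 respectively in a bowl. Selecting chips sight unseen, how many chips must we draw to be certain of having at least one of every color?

The hardest color to obtain is orange: we could draw every other chip first — 48 − 3 = 45 chips — without a single orange one.
The next draw must be orange, so 45 + 1 = 46.

46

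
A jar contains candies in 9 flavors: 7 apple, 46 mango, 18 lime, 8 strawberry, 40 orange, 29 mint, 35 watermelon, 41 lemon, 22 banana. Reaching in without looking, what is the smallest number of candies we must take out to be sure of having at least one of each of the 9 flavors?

The hardest flavor to obtain is apple: we could draw every other candy first — 246 − 7 = 239 candies — without a single apple one.
The next draw must be apple, so 239 + 1 = 240.

240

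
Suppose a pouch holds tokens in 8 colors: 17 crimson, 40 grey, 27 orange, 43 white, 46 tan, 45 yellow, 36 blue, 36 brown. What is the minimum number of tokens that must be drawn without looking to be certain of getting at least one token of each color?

The hardest color to obtain is crimson: we could draw every other token first — 290 − 17 = 273 tokens — without a single crimson one.
The next draw must be crimson, so 273 + 1 = 274.

274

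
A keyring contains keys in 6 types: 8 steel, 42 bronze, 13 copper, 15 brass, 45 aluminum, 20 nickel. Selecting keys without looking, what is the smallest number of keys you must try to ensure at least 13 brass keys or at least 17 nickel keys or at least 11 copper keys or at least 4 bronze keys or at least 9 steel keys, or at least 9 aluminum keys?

The worst case stops just short of every target: 8 steel, 3 bronze, 10 copper, 12 brass, 8 aluminum, 16 nickel — 8 + 3 + 10 + 12 + 8 + 16 = 57 keys.
One more key must push some type to its target, so 57 + 1 = 58.

58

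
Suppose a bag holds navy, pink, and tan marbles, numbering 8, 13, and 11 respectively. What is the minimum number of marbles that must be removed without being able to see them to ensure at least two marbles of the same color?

4

Treat the 3 colors as pigeonholes.
The worst case takes 1 marble of each color without reaching 2 of any: 3 × 1 = 3.
The next marble must bring some color to 2, so 3 + 1 = 4.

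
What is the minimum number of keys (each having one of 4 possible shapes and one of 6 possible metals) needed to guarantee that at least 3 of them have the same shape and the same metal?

There are 4 × 6 = 24 (shape, metal) combinations acting as pigeonholes.
With 24 × 2 = 48 keys we could place exactly 2 in each, with no (shape, metal) pair reaching 3.
One more forces some (shape, metal) pair to hold 3, so 48 + 1 = 49.

49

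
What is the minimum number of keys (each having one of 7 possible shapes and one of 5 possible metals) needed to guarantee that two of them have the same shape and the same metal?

36

There are 7 × 5 = 35 (shape, metal) combinations acting as pigeonholes.
With 35 keys we could place one in each, avoiding any repeat.
One more forces some (shape, metal) pair to hold 2, so 35 + 1 = 36.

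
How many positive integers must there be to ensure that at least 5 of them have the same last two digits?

There are 100 possible two-digit endings acting as pigeonholes.
With 100 × 4 = 400 positive integers we could place exactly 4 in each, with no class reaching 5.
One more forces some class to hold 5, so 400 + 1 = 401.

401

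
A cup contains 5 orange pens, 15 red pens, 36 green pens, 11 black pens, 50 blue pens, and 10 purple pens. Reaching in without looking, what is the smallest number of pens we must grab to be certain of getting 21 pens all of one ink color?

82

Treat the 6 ink colors as pigeonholes.
In the worst case we take at most 20 of each ink color, but all 5 orange, all 15 red, all 11 black, and all 10 purple (fewer than 20), giving 5 + 15 + 20 + 11 + 20 + 10 = 81.
One more pen then forces some ink color to 21, so 81 + 1 = 82.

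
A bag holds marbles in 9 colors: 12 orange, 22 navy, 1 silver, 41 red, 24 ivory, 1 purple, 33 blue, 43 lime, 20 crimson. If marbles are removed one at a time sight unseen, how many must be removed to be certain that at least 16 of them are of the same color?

105

Treat the 9 colors as pigeonholes.
In the worst case we take at most 15 of each color, but all 12 orange, all 1 silver, and all 1 purple (fewer than 15), giving 12 + 15 + 1 + 15 + 15 + 1 + 15 + 15 + 15 = 104.
One more marble then forces some color to 16, so 104 + 1 = 105.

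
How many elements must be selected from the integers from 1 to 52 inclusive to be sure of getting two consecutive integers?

Partition {1, …, 52} into 26 pairs: {1,2}, {3,4}, …, {51,52}.
Choosing 26 integers — say the 26 even numbers 2, 4, …, 52 — takes one from each pair and avoids the property.
Choosing 27 forces two into the same pair by pigeonhole, and those are consecutive. So 27.

27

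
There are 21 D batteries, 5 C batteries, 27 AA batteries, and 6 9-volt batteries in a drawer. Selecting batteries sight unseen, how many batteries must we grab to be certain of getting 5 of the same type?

The worst case takes 4 batteries of each type without reaching 5 of any: 4 × 4 = 16.
The next battery must bring some type to 5, so 16 + 1 = 17.

17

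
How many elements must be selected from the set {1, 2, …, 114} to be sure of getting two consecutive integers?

Partition {1, …, 114} into 57 pairs: {1,2}, {3,4}, …, {113,114}.
Choosing 57 integers — say the 57 even numbers 2, 4, …, 114 — takes one from each pair and avoids the property.
Choosing 58 forces two into the same pair by pigeonhole, and those are consecutive. So 58.

58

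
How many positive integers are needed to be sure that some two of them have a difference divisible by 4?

Two integers differ by a multiple of 4 exactly when they share a remainder mod 4.
There are 4 residue classes mod 4, so 4 integers can all lie in distinct classes.
One more integer must repeat a residue, giving a difference divisible by 4. So n = 4 + 1 = 5.

5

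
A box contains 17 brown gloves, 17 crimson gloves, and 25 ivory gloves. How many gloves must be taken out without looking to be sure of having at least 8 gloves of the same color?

Treat the 3 colors as pigeonholes.
The worst case takes 7 gloves of each color without reaching 8 of any: 3 × 7 = 21.
The next glove must bring some color to 8, so 21 + 1 = 22.

22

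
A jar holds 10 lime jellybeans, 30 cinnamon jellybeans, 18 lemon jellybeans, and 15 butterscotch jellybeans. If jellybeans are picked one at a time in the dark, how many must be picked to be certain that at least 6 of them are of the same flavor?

21

Treat the 4 flavors as pigeonholes.
The worst case takes 5 jellybeans of each flavor without reaching 6 of any: 4 × 5 = 20.
The next jellybean must bring some flavor to 6, so 20 + 1 = 21.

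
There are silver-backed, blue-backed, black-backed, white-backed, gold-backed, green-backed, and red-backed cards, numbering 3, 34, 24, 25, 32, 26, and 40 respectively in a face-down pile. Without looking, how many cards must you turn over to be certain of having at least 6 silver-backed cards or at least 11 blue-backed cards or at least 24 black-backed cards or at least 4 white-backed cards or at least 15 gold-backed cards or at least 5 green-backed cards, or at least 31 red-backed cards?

88

Each of the 7 back colors has its own threshold; avoid all of them simultaneously.
The worst case stops just short of every target: all 3 silver-backed, 10 blue-backed, 23 black-backed, 3 white-backed, 14 gold-backed, 4 green-backed, 30 red-backed — 3 + 10 + 23 + 3 + 14 + 4 + 30 = 87 cards.
One more card must push some back color to its target, so 87 + 1 = 88.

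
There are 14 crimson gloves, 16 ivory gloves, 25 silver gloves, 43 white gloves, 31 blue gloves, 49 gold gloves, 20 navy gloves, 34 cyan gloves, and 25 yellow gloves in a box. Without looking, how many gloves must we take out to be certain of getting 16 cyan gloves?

239

To avoid cyan gloves as long as possible, exhaust the other 8 colors first.
The worst case draws every non-cyan glove first: 14 + 16 + 25 + 43 + 31 + 49 + 20 + 25 = 223.
The next 16 draws are then forced to be cyan, giving 223 + 16 = 239.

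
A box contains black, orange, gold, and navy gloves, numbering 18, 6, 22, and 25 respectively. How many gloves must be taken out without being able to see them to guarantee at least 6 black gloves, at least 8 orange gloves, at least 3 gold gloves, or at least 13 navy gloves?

26

Each of the 4 colors has its own threshold; avoid all of them simultaneously.
The worst case stops just short of every target: 5 black, all 6 orange, 2 gold, 12 navy — 5 + 6 + 2 + 12 = 25 gloves.
One more glove must push some color to its target, so 25 + 1 = 26.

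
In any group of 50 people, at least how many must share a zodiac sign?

5

If each of the 12 zodiac signs held at most 4, the total would be at most 12 × 4 = 48 < 50, a contradiction.
So at least one holds ⌈50/12⌉ = 5.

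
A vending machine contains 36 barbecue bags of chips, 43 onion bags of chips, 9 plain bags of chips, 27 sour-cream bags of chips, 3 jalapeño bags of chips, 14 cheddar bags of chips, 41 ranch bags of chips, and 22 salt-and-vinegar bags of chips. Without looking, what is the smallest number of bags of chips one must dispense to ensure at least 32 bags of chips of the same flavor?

Treat the 8 flavors as pigeonholes.
In the worst case we take at most 31 of each flavor, but all 9 plain, all 27 sour-cream, all 3 jalapeño, all 14 cheddar, and all 22 salt-and-vinegar (fewer than 31), giving 31 + 31 + 9 + 27 + 3 + 14 + 31 + 22 = 168.
One more bag of chips then forces some flavor to 32, so 168 + 1 = 169.

169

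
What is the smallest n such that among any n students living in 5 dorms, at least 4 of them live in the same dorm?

There are 5 dorms acting as pigeonholes.
With 5 × 3 = 15 students we could place exactly 3 in each, with no class reaching 4.
One more forces some class to hold 4, so 15 + 1 = 16.

16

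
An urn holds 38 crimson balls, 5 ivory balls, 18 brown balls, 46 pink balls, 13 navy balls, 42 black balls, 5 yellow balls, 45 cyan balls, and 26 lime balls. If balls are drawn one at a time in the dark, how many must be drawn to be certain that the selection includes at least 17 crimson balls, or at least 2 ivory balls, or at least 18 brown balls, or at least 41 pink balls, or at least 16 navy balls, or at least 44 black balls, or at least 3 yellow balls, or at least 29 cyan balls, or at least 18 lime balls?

177

The worst case stops just short of every target: 16 crimson, 1 ivory, 17 brown, 40 pink, all 13 navy, all 42 black, 2 yellow, 28 cyan, 17 lime — 16 + 1 + 17 + 40 + 13 + 42 + 2 + 28 + 17 = 176 balls.
One more ball must push some color to its target, so 176 + 1 = 177.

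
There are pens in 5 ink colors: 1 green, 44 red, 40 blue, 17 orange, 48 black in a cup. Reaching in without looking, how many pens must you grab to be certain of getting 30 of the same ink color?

In the worst case we take at most 29 of each ink color, but all 1 green and all 17 orange (fewer than 29), giving 1 + 29 + 29 + 17 + 29 = 105.
One more pen then forces some ink color to 30, so 105 + 1 = 106.

106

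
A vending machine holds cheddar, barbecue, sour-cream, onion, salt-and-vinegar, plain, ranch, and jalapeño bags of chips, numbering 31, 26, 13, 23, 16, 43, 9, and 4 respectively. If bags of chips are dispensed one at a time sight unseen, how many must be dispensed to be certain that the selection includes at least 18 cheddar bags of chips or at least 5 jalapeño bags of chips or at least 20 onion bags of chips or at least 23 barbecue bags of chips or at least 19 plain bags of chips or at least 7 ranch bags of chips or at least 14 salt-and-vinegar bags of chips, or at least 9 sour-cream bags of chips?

Each of the 8 flavors has its own threshold; avoid all of them simultaneously.
The worst case stops just short of every target: 17 cheddar, 22 barbecue, 8 sour-cream, 19 onion, 13 salt-and-vinegar, 18 plain, 6 ranch, 4 jalapeño — 17 + 22 + 8 + 19 + 13 + 18 + 6 + 4 = 107 bags of chips.
One more bag of chips must push some flavor to its target, so 107 + 1 = 108.

108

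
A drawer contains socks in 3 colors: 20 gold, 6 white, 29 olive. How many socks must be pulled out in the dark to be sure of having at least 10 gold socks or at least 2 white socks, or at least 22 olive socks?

32

Each of the 3 colors has its own threshold; avoid all of them simultaneously.
The worst case stops just short of every target: 9 gold, 1 white, 21 olive — 9 + 1 + 21 = 31 socks.
One more sock must push some color to its target, so 31 + 1 = 32.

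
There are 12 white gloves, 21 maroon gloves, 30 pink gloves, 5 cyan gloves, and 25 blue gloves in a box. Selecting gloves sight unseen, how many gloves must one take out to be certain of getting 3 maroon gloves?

75

The worst case draws every non-maroon glove first: 12 + 30 + 5 + 25 = 72.
The next 3 draws are then forced to be maroon, giving 72 + 3 = 75.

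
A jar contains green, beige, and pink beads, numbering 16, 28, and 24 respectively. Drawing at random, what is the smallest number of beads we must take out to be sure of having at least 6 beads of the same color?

16

The worst case takes 5 beads of each color without reaching 6 of any: 3 × 5 = 15.
The next bead must bring some color to 6, so 15 + 1 = 16.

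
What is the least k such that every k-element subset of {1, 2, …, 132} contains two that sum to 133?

67

Partition {1, …, 132} into 66 pairs: {1,132}, {2,131}, …, {66,67}.
Choosing 66 integers — say the integers 1 through 66 — takes one from each pair and avoids the property.
Choosing 67 forces two into the same pair by pigeonhole, and those sum to 133. So 67.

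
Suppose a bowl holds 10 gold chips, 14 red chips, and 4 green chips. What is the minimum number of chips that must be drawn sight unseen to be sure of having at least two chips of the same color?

Treat the 3 colors as pigeonholes.
The worst case takes 1 chip of each color without reaching 2 of any: 3 × 1 = 3.
The next chip must bring some color to 2, so 3 + 1 = 4.

4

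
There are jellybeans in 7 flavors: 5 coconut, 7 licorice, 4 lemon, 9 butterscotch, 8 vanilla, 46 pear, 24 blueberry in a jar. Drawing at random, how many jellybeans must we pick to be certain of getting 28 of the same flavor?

Treat the 7 flavors as pigeonholes.
In the worst case we take at most 27 of each flavor, but all 5 coconut, all 7 licorice, all 4 lemon, all 9 butterscotch, all 8 vanilla, and all 24 blueberry (fewer than 27), giving 5 + 7 + 4 + 9 + 8 + 27 + 24 = 84.
One more jellybean then forces some flavor to 28, so 84 + 1 = 85.

85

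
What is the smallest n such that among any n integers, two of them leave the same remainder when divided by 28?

There are 28 residue classes modulo 28 acting as pigeonholes.
With 28 integers we could place one in each, avoiding any repeat.
One more forces some class to hold 2, so 28 + 1 = 29.

29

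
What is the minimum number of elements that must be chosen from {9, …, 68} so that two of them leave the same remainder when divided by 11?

12

Use the pigeonhole principle on residue classes: group the integers by remainder mod 11; there are 11 residue classes, each nonempty in this range.
Choosing one from each class (11 integers) avoids any shared remainder.
One more choice must repeat a class, so two differ by a multiple of 11. Hence 11 + 1 = 12.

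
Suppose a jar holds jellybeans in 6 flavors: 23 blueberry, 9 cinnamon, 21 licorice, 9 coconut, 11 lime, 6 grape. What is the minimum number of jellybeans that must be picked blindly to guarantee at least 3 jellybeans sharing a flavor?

Treat the 6 flavors as pigeonholes.
The worst case takes 2 jellybeans of each flavor without reaching 3 of any: 6 × 2 = 12.
The next jellybean must bring some flavor to 3, so 12 + 1 = 13.

13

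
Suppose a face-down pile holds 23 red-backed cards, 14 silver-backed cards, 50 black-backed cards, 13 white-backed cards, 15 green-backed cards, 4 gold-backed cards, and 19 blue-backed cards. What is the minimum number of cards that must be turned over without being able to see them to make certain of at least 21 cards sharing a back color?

106

In the worst case we take at most 20 of each back color, but all 14 silver-backed, all 13 white-backed, all 15 green-backed, all 4 gold-backed, and all 19 blue-backed (fewer than 20), giving 20 + 14 + 20 + 13 + 15 + 4 + 19 = 105.
One more card then forces some back color to 21, so 105 + 1 = 106.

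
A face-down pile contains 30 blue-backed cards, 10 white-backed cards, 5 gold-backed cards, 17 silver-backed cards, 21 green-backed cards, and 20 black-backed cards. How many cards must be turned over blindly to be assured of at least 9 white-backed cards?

To avoid white-backed cards as long as possible, exhaust the other 5 back colors first.
The worst case draws every non-white-backed card first: 30 + 5 + 17 + 21 + 20 = 93.
The next 9 draws are then forced to be white-backed, giving 93 + 9 = 102.

102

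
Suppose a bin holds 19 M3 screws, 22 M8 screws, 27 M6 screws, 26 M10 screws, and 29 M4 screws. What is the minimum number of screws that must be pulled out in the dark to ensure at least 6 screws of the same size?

26

The worst case takes 5 screws of each size without reaching 6 of any: 5 × 5 = 25.
The next screw must bring some size to 6, so 25 + 1 = 26.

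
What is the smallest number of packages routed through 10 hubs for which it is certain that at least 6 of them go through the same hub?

There are 10 hubs acting as pigeonholes.
With 10 × 5 = 50 packages we could place exactly 5 in each, with no class reaching 6.
One more forces some class to hold 6, so 50 + 1 = 51.

51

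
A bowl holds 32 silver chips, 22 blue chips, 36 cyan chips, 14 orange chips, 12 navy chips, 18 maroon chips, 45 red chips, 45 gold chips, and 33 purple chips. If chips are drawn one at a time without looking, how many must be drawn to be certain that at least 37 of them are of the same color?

240

In the worst case we take at most 36 of each color, but all 32 silver, all 22 blue, all 14 orange, all 12 navy, all 18 maroon, and all 33 purple (fewer than 36), giving 32 + 22 + 36 + 14 + 12 + 18 + 36 + 36 + 33 = 239.
One more chip then forces some color to 37, so 239 + 1 = 240.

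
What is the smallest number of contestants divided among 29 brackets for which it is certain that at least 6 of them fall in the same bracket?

There are 29 brackets acting as pigeonholes.
With 29 × 5 = 145 contestants we could place exactly 5 in each, with no class reaching 6.
One more forces some class to hold 6, so 145 + 1 = 146.

146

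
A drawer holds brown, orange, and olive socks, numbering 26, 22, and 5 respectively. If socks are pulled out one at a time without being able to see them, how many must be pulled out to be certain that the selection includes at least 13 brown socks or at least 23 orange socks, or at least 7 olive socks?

The worst case stops just short of every target: 12 brown, 22 orange, all 5 olive — 12 + 22 + 5 = 39 socks.
One more sock must push some color to its target, so 39 + 1 = 40.

40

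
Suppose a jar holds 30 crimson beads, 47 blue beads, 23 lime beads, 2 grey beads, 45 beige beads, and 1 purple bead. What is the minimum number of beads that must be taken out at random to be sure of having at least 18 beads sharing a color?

72

Treat the 6 colors as pigeonholes.
In the worst case we take at most 17 of each color, but all 2 grey and all 1 purple (fewer than 17), giving 17 + 17 + 17 + 2 + 17 + 1 = 71.
One more bead then forces some color to 18, so 71 + 1 = 72.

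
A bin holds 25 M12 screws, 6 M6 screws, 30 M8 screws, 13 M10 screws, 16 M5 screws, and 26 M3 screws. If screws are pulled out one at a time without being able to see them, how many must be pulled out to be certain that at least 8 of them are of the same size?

42

In the worst case we take at most 7 of each size, but all 6 M6 (fewer than 7), giving 7 + 6 + 7 + 7 + 7 + 7 = 41.
One more screw then forces some size to 8, so 41 + 1 = 42.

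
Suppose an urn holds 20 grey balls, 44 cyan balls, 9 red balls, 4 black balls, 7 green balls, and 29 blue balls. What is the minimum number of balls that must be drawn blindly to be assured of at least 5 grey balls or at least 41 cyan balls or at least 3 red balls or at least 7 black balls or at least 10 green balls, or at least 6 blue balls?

The worst case stops just short of every target: 4 grey, 40 cyan, 2 red, all 4 black, all 7 green, 5 blue — 4 + 40 + 2 + 4 + 7 + 5 = 62 balls.
One more ball must push some color to its target, so 62 + 1 = 63.

63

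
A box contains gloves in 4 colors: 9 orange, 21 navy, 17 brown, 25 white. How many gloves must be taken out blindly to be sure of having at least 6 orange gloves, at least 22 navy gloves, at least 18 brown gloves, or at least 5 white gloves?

The worst case stops just short of every target: 5 orange, 21 navy, 17 brown, 4 white — 5 + 21 + 17 + 4 = 47 gloves.
One more glove must push some color to its target, so 47 + 1 = 48.

48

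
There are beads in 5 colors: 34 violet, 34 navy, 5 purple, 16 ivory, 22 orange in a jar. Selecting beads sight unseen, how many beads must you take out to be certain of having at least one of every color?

The hardest color to obtain is purple: we could draw every other bead first — 111 − 5 = 106 beads — without a single purple one.
The next draw must be purple, so 106 + 1 = 107.

107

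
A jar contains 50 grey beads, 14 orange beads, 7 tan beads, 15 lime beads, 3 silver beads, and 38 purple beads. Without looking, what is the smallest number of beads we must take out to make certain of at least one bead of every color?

The hardest color to obtain is silver: we could draw every other bead first — 127 − 3 = 124 beads — without a single silver one.
The next draw must be silver, so 124 + 1 = 125.

125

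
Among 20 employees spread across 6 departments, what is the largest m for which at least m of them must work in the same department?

If each of the 6 departments held at most 3, the total would be at most 6 × 3 = 18 < 20, a contradiction.
So at least one holds ⌈20/6⌉ = 4.

4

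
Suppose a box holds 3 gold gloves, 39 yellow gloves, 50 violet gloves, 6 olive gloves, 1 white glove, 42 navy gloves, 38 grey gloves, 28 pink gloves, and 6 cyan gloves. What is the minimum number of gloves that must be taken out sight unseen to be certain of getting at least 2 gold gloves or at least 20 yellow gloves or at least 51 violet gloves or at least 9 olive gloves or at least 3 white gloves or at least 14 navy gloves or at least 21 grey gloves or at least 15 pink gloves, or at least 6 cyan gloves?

130

The worst case stops just short of every target: 1 gold, 19 yellow, 50 violet, all 6 olive, all 1 white, 13 navy, 20 grey, 14 pink, 5 cyan — 1 + 19 + 50 + 6 + 1 + 13 + 20 + 14 + 5 = 129 gloves.
One more glove must push some color to its target, so 129 + 1 = 130.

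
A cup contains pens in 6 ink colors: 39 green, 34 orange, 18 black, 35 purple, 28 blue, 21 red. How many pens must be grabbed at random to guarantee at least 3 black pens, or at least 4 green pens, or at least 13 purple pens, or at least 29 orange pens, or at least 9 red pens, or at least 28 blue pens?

Each of the 6 ink colors has its own threshold; avoid all of them simultaneously.
The worst case stops just short of every target: 3 green, 28 orange, 2 black, 12 purple, 27 blue, 8 red — 3 + 28 + 2 + 12 + 27 + 8 = 80 pens.
One more pen must push some ink color to its target, so 80 + 1 = 81.

81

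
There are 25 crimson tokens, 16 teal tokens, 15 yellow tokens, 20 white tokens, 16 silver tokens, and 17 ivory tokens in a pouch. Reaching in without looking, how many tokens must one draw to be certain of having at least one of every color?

95

The hardest color to obtain is yellow: we could draw every other token first — 109 − 15 = 94 tokens — without a single yellow one.
The next draw must be yellow, so 94 + 1 = 95.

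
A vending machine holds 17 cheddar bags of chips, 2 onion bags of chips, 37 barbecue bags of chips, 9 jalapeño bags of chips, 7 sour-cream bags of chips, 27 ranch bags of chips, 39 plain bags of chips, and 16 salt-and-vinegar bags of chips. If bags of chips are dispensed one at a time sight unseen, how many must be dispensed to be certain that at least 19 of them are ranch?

146

To avoid ranch bags of chips as long as possible, exhaust the other 7 flavors first.
The worst case draws every non-ranch bag of chips first: 17 + 2 + 37 + 9 + 7 + 39 + 16 = 127.
The next 19 draws are then forced to be ranch, giving 127 + 19 = 146.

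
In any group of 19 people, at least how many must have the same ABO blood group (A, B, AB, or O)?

5

If each of the 4 ABO blood groups held at most 4, the total would be at most 4 × 4 = 16 < 19, a contradiction.
So at least one holds ⌈19/4⌉ = 5.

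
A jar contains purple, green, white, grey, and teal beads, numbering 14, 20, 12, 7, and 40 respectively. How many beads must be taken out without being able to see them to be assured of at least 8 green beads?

81

To avoid green beads as long as possible, exhaust the other 4 colors first.
The worst case draws every non-green bead first: 14 + 12 + 7 + 40 = 73.
The next 8 draws are then forced to be green, giving 73 + 8 = 81.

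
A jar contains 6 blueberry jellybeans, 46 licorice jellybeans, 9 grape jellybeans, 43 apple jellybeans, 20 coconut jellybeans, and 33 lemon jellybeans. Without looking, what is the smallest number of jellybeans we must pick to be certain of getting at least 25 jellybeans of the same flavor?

Treat the 6 flavors as pigeonholes.
In the worst case we take at most 24 of each flavor, but all 6 blueberry, all 9 grape, and all 20 coconut (fewer than 24), giving 6 + 24 + 9 + 24 + 20 + 24 = 107.
One more jellybean then forces some flavor to 25, so 107 + 1 = 108.

108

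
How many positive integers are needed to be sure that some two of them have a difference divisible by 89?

90

Two integers differ by a multiple of 89 exactly when they share a remainder mod 89.
There are 89 residue classes mod 89, so 89 integers can all lie in distinct classes.
One more integer must repeat a residue, giving a difference divisible by 89. So n = 89 + 1 = 90.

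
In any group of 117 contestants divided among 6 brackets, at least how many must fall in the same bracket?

20

The 117 contestants fall into 6 brackets.
If each of the 6 brackets held at most 19, the total would be at most 6 × 19 = 114 < 117, a contradiction.
So at least one holds ⌈117/6⌉ = 20.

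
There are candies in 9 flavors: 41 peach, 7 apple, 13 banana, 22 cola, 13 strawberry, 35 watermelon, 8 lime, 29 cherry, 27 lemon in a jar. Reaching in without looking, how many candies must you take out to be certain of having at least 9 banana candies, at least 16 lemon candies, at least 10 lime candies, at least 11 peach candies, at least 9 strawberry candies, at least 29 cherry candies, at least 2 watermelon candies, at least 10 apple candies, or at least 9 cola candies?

Each of the 9 flavors has its own threshold; avoid all of them simultaneously.
The worst case stops just short of every target: 10 peach, all 7 apple, 8 banana, 8 cola, 8 strawberry, 1 watermelon, all 8 lime, 28 cherry, 15 lemon — 10 + 7 + 8 + 8 + 8 + 1 + 8 + 28 + 15 = 93 candies.
One more candy must push some flavor to its target, so 93 + 1 = 94.

94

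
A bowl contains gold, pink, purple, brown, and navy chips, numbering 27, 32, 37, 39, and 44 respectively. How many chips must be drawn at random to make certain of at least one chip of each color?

153

The hardest color to obtain is gold: we could draw every other chip first — 179 − 27 = 152 chips — without a single gold one.
The next draw must be gold, so 152 + 1 = 153.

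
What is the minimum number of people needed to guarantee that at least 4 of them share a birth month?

37

There are 12 months of the year acting as pigeonholes.
With 12 × 3 = 36 people we could place exactly 3 in each, with no class reaching 4.
One more forces some class to hold 4, so 36 + 1 = 37.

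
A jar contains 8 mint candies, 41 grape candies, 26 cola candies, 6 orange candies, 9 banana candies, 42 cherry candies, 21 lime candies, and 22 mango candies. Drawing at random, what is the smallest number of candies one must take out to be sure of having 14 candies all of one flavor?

89

In the worst case we take at most 13 of each flavor, but all 8 mint, all 6 orange, and all 9 banana (fewer than 13), giving 8 + 13 + 13 + 6 + 9 + 13 + 13 + 13 = 88.
One more candy then forces some flavor to 14, so 88 + 1 = 89.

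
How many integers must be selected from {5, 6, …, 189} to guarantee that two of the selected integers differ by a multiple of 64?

Group the integers by remainder mod 64; there are 64 residue classes, each nonempty in this range.
Choosing one from each class (64 integers) avoids any shared remainder.
One more choice must repeat a class, so two differ by a multiple of 64. Hence 64 + 1 = 65.

65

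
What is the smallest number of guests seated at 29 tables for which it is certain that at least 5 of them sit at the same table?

There are 29 tables acting as pigeonholes.
With 29 × 4 = 116 guests we could place exactly 4 in each, with no class reaching 5.
One more forces some class to hold 5, so 116 + 1 = 117.

117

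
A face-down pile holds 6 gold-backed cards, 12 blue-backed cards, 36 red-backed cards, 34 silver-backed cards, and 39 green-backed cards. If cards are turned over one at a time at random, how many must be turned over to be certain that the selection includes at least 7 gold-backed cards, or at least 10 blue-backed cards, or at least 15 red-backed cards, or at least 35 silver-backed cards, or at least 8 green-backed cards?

71

The worst case stops just short of every target: 6 gold-backed, 9 blue-backed, 14 red-backed, 34 silver-backed, 7 green-backed — 6 + 9 + 14 + 34 + 7 = 70 cards.
One more card must push some back color to its target, so 70 + 1 = 71.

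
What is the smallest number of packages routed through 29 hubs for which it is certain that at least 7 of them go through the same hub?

There are 29 hubs acting as pigeonholes.
With 29 × 6 = 174 packages we could place exactly 6 in each, with no class reaching 7.
One more forces some class to hold 7, so 174 + 1 = 175.

175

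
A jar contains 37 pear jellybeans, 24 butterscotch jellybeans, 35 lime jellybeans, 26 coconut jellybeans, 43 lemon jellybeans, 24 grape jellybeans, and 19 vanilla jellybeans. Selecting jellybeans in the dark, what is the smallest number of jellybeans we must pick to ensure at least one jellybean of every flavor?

190

The hardest flavor to obtain is vanilla: we could draw every other jellybean first — 208 − 19 = 189 jellybeans — without a single vanilla one.
The next draw must be vanilla, so 189 + 1 = 190.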